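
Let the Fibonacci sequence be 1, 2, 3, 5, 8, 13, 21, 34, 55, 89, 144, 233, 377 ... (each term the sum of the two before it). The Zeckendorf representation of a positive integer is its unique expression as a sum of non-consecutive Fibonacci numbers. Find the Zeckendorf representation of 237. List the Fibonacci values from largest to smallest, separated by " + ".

233 + 3 + 1

largest Fibonacci ≤ 237 is 233; 237 − 233 = 4
largest Fibonacci ≤ 4 is 3; 4 − 3 = 1
largest Fibonacci ≤ 1 is 1; 1 − 1 = 0
So 237 = 233 + 3 + 1, with no two terms consecutive in the sequence.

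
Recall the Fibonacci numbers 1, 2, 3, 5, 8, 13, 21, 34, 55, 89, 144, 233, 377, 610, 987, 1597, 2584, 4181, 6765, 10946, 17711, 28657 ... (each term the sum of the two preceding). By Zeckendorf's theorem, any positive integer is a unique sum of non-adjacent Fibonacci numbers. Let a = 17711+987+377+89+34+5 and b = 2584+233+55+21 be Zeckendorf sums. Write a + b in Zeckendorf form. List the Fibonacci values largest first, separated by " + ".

17711 + 4181 + 144 + 55 + 5

The two numbers are 19203 and 2893, so their sum is 22096.
Repeatedly subtract the largest Fibonacci number that fits:
subtract 17711 from 22096: 4385 remains
subtract 4181 from 4385: 204 remains
subtract 144 from 204: 60 remains
subtract 55 from 60: 5 remains
subtract 5 from 5: 0 remains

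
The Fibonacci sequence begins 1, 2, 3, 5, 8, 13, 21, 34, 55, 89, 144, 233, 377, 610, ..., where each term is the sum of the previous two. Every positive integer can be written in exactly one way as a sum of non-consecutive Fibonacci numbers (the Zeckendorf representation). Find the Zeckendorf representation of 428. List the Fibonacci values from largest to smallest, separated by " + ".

377 + 34 + 13 + 3 + 1

428 − 377 = 51
51 − 34 = 17
17 − 13 = 4
4 − 3 = 1
1 − 1 = 0
So 428 = 377 + 34 + 13 + 3 + 1, with no two terms consecutive in the sequence.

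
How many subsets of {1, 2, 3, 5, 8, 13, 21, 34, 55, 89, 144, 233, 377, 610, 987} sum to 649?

Each representation comes from the Zeckendorf form by replacing some F_k with F_{k−1} + F_{k−2} where possible.
649 = 610+34+5 = 610+34+3+2 = 610+21+13+5 = 377+233+34+5 = 610+21+13+3+2 = … (13 more), for 18 in all.

18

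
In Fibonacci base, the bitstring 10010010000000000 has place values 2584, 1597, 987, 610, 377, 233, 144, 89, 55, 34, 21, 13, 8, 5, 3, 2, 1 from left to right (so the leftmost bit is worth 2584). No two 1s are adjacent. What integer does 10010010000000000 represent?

Summing the place values of the 1 bits: 2584 + 610 + 144 = 3338.

3338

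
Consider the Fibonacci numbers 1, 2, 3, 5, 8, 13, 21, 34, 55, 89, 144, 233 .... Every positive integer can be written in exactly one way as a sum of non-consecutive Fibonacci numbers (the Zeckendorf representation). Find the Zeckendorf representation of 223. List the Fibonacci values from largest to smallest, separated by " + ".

Repeatedly subtract the largest Fibonacci number that fits:
223: greatest Fibonacci not exceeding it is 144, leaving 79
79: greatest Fibonacci not exceeding it is 55, leaving 24
24: greatest Fibonacci not exceeding it is 21, leaving 3
3: greatest Fibonacci not exceeding it is 3, leaving 0
So 223 = 144 + 55 + 21 + 3, with no two terms consecutive in the sequence.

144 + 55 + 21 + 3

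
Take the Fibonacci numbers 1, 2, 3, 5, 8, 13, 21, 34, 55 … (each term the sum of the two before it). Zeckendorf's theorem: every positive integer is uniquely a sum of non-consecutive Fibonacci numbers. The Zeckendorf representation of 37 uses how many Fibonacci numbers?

34 ≤ 37 < 55, so take 34; remainder 3
3 ≤ 3 < 5, so take 3; remainder 0
37 = 34 + 3, which has 2 terms.

2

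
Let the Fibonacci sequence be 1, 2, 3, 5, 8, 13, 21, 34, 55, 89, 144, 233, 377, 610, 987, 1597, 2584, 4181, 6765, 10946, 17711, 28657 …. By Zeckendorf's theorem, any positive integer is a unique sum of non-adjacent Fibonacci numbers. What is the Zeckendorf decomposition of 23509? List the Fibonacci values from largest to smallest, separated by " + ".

17711 + 4181 + 1597 + 13 + 5 + 2

23509 − 17711 = 5798
5798 − 4181 = 1617
1617 − 1597 = 20
20 − 13 = 7
7 − 5 = 2
2 − 2 = 0
So 23509 = 17711 + 4181 + 1597 + 13 + 5 + 2, with no two terms consecutive in the sequence.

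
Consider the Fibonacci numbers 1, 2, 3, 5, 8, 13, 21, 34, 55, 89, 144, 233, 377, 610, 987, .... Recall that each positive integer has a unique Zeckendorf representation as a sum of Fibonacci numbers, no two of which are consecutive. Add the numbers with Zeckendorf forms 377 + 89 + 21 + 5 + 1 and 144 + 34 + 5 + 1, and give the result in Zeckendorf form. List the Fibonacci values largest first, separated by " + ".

610 + 55 + 8 + 3 + 1

The two numbers are 493 and 184, so their sum is 677.
677 − 610 = 67
67 − 55 = 12
12 − 8 = 4
4 − 3 = 1
1 − 1 = 0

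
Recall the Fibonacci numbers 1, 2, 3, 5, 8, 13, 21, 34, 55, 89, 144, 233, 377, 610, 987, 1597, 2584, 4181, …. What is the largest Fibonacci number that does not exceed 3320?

2584 ≤ 3320 < 4181, so the largest Fibonacci number not exceeding 3320 is 2584.

2584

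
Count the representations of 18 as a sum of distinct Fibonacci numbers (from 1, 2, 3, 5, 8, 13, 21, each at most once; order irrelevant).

3

Each representation comes from the Zeckendorf form by replacing some F_k with F_{k−1} + F_{k−2} where possible.
18 = 13+5 = 13+3+2 = 8+5+3+2 — 3 representations.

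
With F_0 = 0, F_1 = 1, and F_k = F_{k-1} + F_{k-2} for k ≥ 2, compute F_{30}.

832040

Iterating the recurrence up to F_{26} = 121393 and F_{25} = 75025:
F_{27} = F_{26} + F_{25} = 121393 + 75025 = 196418
F_{28} = F_{27} + F_{26} = 196418 + 121393 = 317811
F_{29} = F_{28} + F_{27} = 317811 + 196418 = 514229
F_{30} = F_{29} + F_{28} = 514229 + 317811 = 832040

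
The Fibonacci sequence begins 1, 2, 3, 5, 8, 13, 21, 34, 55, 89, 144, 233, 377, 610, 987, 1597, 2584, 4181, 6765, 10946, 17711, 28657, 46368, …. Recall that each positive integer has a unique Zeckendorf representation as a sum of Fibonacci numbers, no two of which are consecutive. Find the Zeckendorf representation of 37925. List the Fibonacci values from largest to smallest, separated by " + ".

28657 + 6765 + 1597 + 610 + 233 + 55 + 8

Repeatedly subtract the largest Fibonacci number that fits:
take 28657 (≤ 37925); 37925 − 28657 = 9268
take 6765 (≤ 9268); 9268 − 6765 = 2503
take 1597 (≤ 2503); 2503 − 1597 = 906
take 610 (≤ 906); 906 − 610 = 296
take 233 (≤ 296); 296 − 233 = 63
take 55 (≤ 63); 63 − 55 = 8
take 8 (≤ 8); 8 − 8 = 0
So 37925 = 28657 + 6765 + 1597 + 610 + 233 + 55 + 8, with no two terms consecutive in the sequence.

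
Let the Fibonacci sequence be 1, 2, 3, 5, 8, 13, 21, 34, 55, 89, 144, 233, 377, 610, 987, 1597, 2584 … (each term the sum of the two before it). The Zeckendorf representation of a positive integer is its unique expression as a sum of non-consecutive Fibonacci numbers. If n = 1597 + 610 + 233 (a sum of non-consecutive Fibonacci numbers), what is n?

2440

1597 + 610 + 233 = 2440.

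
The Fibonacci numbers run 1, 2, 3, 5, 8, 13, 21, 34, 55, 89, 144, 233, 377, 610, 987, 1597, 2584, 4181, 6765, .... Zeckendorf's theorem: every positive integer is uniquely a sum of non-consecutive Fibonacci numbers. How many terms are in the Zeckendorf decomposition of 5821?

Greedy algorithm:
5821: greatest Fibonacci not exceeding it is 4181, leaving 1640
1640: greatest Fibonacci not exceeding it is 1597, leaving 43
43: greatest Fibonacci not exceeding it is 34, leaving 9
9: greatest Fibonacci not exceeding it is 8, leaving 1
1: greatest Fibonacci not exceeding it is 1, leaving 0
5821 = 4181 + 1597 + 34 + 8 + 1, which has 5 terms.

5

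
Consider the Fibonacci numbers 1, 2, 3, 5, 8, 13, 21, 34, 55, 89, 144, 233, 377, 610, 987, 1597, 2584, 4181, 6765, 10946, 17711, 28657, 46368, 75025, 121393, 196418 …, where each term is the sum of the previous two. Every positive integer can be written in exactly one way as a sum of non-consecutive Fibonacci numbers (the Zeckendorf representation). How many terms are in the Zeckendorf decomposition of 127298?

7

127298: greatest Fibonacci not exceeding it is 121393, leaving 5905
5905: greatest Fibonacci not exceeding it is 4181, leaving 1724
1724: greatest Fibonacci not exceeding it is 1597, leaving 127
127: greatest Fibonacci not exceeding it is 89, leaving 38
38: greatest Fibonacci not exceeding it is 34, leaving 4
4: greatest Fibonacci not exceeding it is 3, leaving 1
1: greatest Fibonacci not exceeding it is 1, leaving 0
127298 = 121393 + 4181 + 1597 + 89 + 34 + 3 + 1, which has 7 terms.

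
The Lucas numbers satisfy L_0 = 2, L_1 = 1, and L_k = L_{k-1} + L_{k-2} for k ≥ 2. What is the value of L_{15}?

1364

Iterating the recurrence up to L_{8} = 47 and L_{7} = 29:
L_{9} = L_{8} + L_{7} = 47 + 29 = 76
L_{10} = L_{9} + L_{8} = 76 + 47 = 123
L_{11} = L_{10} + L_{9} = 123 + 76 = 199
L_{12} = L_{11} + L_{10} = 199 + 123 = 322
L_{13} = L_{12} + L_{11} = 322 + 199 = 521
L_{14} = L_{13} + L_{12} = 521 + 322 = 843
L_{15} = L_{14} + L_{13} = 843 + 521 = 1364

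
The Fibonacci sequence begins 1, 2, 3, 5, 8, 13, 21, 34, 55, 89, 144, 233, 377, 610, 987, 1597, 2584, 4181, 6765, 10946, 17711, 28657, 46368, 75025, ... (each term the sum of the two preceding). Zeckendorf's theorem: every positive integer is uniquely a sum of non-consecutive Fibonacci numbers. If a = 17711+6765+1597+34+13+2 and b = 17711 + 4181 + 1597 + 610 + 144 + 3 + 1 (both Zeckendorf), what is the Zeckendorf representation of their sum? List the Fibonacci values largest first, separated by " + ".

The two numbers are 26122 and 24247, so their sum is 50369.
Repeatedly subtract the largest Fibonacci number that fits:
46368 ≤ 50369 < 75025, so take 46368; remainder 4001
2584 ≤ 4001 < 4181, so take 2584; remainder 1417
987 ≤ 1417 < 1597, so take 987; remainder 430
377 ≤ 430 < 610, so take 377; remainder 53
34 ≤ 53 < 55, so take 34; remainder 19
13 ≤ 19 < 21, so take 13; remainder 6
5 ≤ 6 < 8, so take 5; remainder 1
1 ≤ 1 < 2, so take 1; remainder 0

46368 + 2584 + 987 + 377 + 34 + 13 + 5 + 1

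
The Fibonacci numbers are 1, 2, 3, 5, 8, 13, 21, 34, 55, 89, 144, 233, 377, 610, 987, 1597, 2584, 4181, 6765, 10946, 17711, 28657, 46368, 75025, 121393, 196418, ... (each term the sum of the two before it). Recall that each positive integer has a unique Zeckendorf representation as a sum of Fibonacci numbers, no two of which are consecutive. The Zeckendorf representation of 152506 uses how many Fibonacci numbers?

7

152506 − 121393 = 31113
31113 − 28657 = 2456
2456 − 1597 = 859
859 − 610 = 249
249 − 233 = 16
16 − 13 = 3
3 − 3 = 0
152506 = 121393 + 28657 + 1597 + 610 + 233 + 13 + 3, which has 7 terms.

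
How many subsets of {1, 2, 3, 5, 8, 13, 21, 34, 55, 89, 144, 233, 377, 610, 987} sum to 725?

20

725 = 610+89+21+5 = 610+89+21+3+2 = 610+89+13+8+5 = 610+55+34+21+5 = … (16 more), for 20 in all.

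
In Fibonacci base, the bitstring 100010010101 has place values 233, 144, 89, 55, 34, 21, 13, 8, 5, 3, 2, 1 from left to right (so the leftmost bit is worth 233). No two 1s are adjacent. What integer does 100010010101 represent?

Summing the place values of the 1 bits: 233 + 34 + 8 + 3 + 1 = 279.

279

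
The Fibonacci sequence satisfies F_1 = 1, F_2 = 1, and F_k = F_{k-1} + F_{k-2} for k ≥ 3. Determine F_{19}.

Iterating the recurrence up to F_{12} = 144 and F_{11} = 89:
F_{13} = F_{12} + F_{11} = 144 + 89 = 233
F_{14} = F_{13} + F_{12} = 233 + 144 = 377
F_{15} = F_{14} + F_{13} = 377 + 233 = 610
F_{16} = F_{15} + F_{14} = 610 + 377 = 987
F_{17} = F_{16} + F_{15} = 987 + 610 = 1597
F_{18} = F_{17} + F_{16} = 1597 + 987 = 2584
F_{19} = F_{18} + F_{17} = 2584 + 1597 = 4181

4181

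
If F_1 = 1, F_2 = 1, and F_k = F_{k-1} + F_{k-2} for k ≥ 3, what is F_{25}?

Iterating the recurrence up to F_{18} = 2584 and F_{17} = 1597:
F_{19} = F_{18} + F_{17} = 2584 + 1597 = 4181
F_{20} = F_{19} + F_{18} = 4181 + 2584 = 6765
F_{21} = F_{20} + F_{19} = 6765 + 4181 = 10946
F_{22} = F_{21} + F_{20} = 10946 + 6765 = 17711
F_{23} = F_{22} + F_{21} = 17711 + 10946 = 28657
F_{24} = F_{23} + F_{22} = 28657 + 17711 = 46368
F_{25} = F_{24} + F_{23} = 46368 + 28657 = 75025

75025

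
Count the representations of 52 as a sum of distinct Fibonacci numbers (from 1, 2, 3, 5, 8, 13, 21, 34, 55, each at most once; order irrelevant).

Each representation comes from the Zeckendorf form by replacing some F_k with F_{k−1} + F_{k−2} where possible.
52 = 34+13+5 = 34+13+3+2 = 34+8+5+3+2 = 21+13+8+5+3+2 — 4 representations.

4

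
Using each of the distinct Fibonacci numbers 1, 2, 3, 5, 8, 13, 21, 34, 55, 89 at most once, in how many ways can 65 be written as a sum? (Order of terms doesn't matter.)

5

Starting from the Zeckendorf form and repeatedly splitting a term F_k into F_{k−1} + F_{k−2} (when neither is already used) reaches every representation.
65 = 55+8+2 = 55+5+3+2 = 34+21+8+2 = 34+21+5+3+2 = … (1 more), for 5 in all.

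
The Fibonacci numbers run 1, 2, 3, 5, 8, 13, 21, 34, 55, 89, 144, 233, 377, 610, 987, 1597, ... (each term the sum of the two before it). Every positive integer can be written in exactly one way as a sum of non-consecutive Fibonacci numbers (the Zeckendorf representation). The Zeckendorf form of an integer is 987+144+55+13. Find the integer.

987+144+55+13 = 1199.

1199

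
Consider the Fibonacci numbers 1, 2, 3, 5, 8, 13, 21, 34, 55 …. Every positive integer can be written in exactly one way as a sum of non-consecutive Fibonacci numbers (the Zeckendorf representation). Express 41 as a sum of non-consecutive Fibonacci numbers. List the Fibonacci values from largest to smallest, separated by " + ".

take 34 (≤ 41); 41 − 34 = 7
take 5 (≤ 7); 7 − 5 = 2
take 2 (≤ 2); 2 − 2 = 0
So 41 = 34 + 5 + 2, with no two terms consecutive in the sequence.

34 + 5 + 2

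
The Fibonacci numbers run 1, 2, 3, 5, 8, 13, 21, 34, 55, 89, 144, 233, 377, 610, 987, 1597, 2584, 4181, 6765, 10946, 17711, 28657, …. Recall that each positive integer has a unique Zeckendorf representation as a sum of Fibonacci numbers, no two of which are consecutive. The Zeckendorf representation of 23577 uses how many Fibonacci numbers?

23577 − 17711 = 5866
5866 − 4181 = 1685
1685 − 1597 = 88
88 − 55 = 33
33 − 21 = 12
12 − 8 = 4
4 − 3 = 1
1 − 1 = 0
23577 = 17711 + 4181 + 1597 + 55 + 21 + 8 + 3 + 1, which has 8 terms.

8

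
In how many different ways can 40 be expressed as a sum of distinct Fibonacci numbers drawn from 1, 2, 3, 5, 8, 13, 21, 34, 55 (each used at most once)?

5

Starting from the Zeckendorf form and repeatedly splitting a term F_k into F_{k−1} + F_{k−2} (when neither is already used) reaches every representation.
40 = 34+5+1 = 34+3+2+1 = 21+13+5+1 = 21+13+3+2+1 = 21+8+5+3+2+1 — 5 representations.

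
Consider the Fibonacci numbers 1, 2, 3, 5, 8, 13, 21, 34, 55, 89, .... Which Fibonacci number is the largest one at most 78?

55 ≤ 78 < 89, so the largest Fibonacci number not exceeding 78 is 55.

55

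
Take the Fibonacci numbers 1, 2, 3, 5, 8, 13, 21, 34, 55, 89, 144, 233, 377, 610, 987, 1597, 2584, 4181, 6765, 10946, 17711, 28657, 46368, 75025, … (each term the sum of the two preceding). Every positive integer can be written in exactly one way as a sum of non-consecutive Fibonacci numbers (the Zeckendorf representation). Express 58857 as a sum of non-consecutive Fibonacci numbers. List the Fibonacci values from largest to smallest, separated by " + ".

Greedy algorithm:
largest Fibonacci ≤ 58857 is 46368; 58857 − 46368 = 12489
largest Fibonacci ≤ 12489 is 10946; 12489 − 10946 = 1543
largest Fibonacci ≤ 1543 is 987; 1543 − 987 = 556
largest Fibonacci ≤ 556 is 377; 556 − 377 = 179
largest Fibonacci ≤ 179 is 144; 179 − 144 = 35
largest Fibonacci ≤ 35 is 34; 35 − 34 = 1
largest Fibonacci ≤ 1 is 1; 1 − 1 = 0
So 58857 = 46368 + 10946 + 987 + 377 + 144 + 34 + 1, with no two terms consecutive in the sequence.

46368 + 10946 + 987 + 377 + 144 + 34 + 1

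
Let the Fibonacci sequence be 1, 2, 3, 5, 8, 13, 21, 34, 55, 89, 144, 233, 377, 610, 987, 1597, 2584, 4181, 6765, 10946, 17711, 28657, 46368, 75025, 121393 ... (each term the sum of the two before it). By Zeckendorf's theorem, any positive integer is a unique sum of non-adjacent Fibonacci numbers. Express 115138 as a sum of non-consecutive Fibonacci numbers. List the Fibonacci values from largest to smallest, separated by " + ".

Repeatedly subtract the largest Fibonacci number that fits:
take 75025 (≤ 115138); 115138 − 75025 = 40113
take 28657 (≤ 40113); 40113 − 28657 = 11456
take 10946 (≤ 11456); 11456 − 10946 = 510
take 377 (≤ 510); 510 − 377 = 133
take 89 (≤ 133); 133 − 89 = 44
take 34 (≤ 44); 44 − 34 = 10
take 8 (≤ 10); 10 − 8 = 2
take 2 (≤ 2); 2 − 2 = 0
So 115138 = 75025 + 28657 + 10946 + 377 + 89 + 34 + 8 + 2, with no two terms consecutive in the sequence.

75025 + 28657 + 10946 + 377 + 89 + 34 + 8 + 2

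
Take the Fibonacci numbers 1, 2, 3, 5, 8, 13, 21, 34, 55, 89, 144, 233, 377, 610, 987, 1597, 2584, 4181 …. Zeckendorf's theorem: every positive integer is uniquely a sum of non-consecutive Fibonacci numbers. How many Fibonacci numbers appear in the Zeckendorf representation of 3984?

5

2584 ≤ 3984 < 4181, so take 2584; remainder 1400
987 ≤ 1400 < 1597, so take 987; remainder 413
377 ≤ 413 < 610, so take 377; remainder 36
34 ≤ 36 < 55, so take 34; remainder 2
2 ≤ 2 < 3, so take 2; remainder 0
3984 = 2584 + 987 + 377 + 34 + 2, which has 5 terms.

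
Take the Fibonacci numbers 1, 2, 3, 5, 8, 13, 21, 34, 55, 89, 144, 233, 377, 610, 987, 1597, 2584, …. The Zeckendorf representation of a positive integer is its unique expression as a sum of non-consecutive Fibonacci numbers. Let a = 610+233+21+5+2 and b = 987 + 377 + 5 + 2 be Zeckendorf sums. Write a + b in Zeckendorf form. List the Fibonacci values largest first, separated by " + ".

1597 + 610 + 34 + 1

The two numbers are 871 and 1371, so their sum is 2242.
Greedy algorithm:
1597 ≤ 2242 < 2584, so take 1597; remainder 645
610 ≤ 645 < 987, so take 610; remainder 35
34 ≤ 35 < 55, so take 34; remainder 1
1 ≤ 1 < 2, so take 1; remainder 0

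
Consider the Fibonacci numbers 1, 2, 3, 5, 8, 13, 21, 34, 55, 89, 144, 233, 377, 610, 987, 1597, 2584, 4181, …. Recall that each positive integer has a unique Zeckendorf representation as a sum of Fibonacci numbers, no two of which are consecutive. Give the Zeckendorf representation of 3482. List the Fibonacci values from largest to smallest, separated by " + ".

Repeatedly subtract the largest Fibonacci number that fits:
subtract 2584 from 3482: 898 remains
subtract 610 from 898: 288 remains
subtract 233 from 288: 55 remains
subtract 55 from 55: 0 remains
So 3482 = 2584 + 610 + 233 + 55, with no two terms consecutive in the sequence.

2584 + 610 + 233 + 55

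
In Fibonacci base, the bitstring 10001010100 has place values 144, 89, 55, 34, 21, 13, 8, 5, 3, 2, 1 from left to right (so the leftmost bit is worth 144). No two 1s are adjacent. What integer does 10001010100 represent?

176

Summing the place values of the 1 bits: 144 + 21 + 8 + 3 = 176.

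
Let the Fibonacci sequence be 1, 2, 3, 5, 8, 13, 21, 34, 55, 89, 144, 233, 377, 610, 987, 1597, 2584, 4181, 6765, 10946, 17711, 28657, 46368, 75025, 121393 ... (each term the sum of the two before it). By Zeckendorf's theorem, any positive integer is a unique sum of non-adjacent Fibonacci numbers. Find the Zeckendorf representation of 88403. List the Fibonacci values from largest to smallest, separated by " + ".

75025 + 10946 + 1597 + 610 + 144 + 55 + 21 + 5

subtract 75025 from 88403: 13378 remains
subtract 10946 from 13378: 2432 remains
subtract 1597 from 2432: 835 remains
subtract 610 from 835: 225 remains
subtract 144 from 225: 81 remains
subtract 55 from 81: 26 remains
subtract 21 from 26: 5 remains
subtract 5 from 5: 0 remains
So 88403 = 75025 + 10946 + 1597 + 610 + 144 + 55 + 21 + 5, with no two terms consecutive in the sequence.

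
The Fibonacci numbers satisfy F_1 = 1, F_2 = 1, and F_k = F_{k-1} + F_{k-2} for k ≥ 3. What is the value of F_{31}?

Iterating the recurrence up to F_{27} = 196418 and F_{26} = 121393:
F_{28} = F_{27} + F_{26} = 196418 + 121393 = 317811
F_{29} = F_{28} + F_{27} = 317811 + 196418 = 514229
F_{30} = F_{29} + F_{28} = 514229 + 317811 = 832040
F_{31} = F_{30} + F_{29} = 832040 + 514229 = 1346269

1346269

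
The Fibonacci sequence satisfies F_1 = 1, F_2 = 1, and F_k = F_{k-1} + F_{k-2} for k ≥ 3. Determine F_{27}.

Iterating the recurrence up to F_{20} = 6765 and F_{19} = 4181:
F_{21} = F_{20} + F_{19} = 6765 + 4181 = 10946
F_{22} = F_{21} + F_{20} = 10946 + 6765 = 17711
F_{23} = F_{22} + F_{21} = 17711 + 10946 = 28657
F_{24} = F_{23} + F_{22} = 28657 + 17711 = 46368
F_{25} = F_{24} + F_{23} = 46368 + 28657 = 75025
F_{26} = F_{25} + F_{24} = 75025 + 46368 = 121393
F_{27} = F_{26} + F_{25} = 121393 + 75025 = 196418

196418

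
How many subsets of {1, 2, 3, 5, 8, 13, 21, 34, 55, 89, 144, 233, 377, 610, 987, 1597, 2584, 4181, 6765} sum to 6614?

32

Starting from the Zeckendorf form and repeatedly splitting a term F_k into F_{k−1} + F_{k−2} (when neither is already used) reaches every representation.
6614 = 4181+1597+610+144+55+21+5+1 = 4181+1597+610+144+55+21+3+2+1 = 4181+1597+610+144+55+13+8+5+1 = 4181+1597+377+233+144+55+21+5+1 = 4181+1597+610+144+55+13+8+3+2+1 = … (27 more), for 32 in all.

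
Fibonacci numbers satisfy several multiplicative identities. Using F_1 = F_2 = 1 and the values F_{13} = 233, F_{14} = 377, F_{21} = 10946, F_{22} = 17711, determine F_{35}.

9227465

By the addition formula F_{m+n} = F_m F_{n+1} + F_{m−1} F_n with m=22, n=13: F_{35} = 17711·377 + 10946·233 = 6677047 + 2550418 = 9227465.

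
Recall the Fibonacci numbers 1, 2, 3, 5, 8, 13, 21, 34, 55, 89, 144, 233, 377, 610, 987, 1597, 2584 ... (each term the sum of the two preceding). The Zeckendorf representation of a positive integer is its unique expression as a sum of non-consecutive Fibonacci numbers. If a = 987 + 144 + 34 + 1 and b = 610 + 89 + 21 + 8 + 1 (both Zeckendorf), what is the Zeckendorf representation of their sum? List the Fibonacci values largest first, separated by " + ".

1597 + 233 + 55 + 8 + 2

The two numbers are 1166 and 729, so their sum is 1895.
Greedily peel off the largest Fibonacci term at each step:
take 1597 (≤ 1895); 1895 − 1597 = 298
take 233 (≤ 298); 298 − 233 = 65
take 55 (≤ 65); 65 − 55 = 10
take 8 (≤ 10); 10 − 8 = 2
take 2 (≤ 2); 2 − 2 = 0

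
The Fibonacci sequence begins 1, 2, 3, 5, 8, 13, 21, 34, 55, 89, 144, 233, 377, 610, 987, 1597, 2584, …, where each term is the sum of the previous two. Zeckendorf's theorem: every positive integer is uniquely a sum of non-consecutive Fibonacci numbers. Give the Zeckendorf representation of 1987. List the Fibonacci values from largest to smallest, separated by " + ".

1597 ≤ 1987 < 2584, so take 1597; remainder 390
377 ≤ 390 < 610, so take 377; remainder 13
13 ≤ 13 < 21, so take 13; remainder 0
So 1987 = 1597 + 377 + 13, with no two terms consecutive in the sequence.

1597 + 377 + 13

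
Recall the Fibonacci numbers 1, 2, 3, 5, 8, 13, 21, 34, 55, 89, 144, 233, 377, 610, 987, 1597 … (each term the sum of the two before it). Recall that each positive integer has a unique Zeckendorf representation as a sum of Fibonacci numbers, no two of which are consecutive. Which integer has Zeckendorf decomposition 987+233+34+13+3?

1270

987+233+34+13+3 = 1270.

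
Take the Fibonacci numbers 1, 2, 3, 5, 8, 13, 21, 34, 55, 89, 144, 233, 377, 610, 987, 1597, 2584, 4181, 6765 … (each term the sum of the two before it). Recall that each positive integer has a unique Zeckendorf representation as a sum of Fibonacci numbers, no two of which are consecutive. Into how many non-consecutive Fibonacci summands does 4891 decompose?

5

4181 ≤ 4891 < 6765, so take 4181; remainder 710
610 ≤ 710 < 987, so take 610; remainder 100
89 ≤ 100 < 144, so take 89; remainder 11
8 ≤ 11 < 13, so take 8; remainder 3
3 ≤ 3 < 5, so take 3; remainder 0
4891 = 4181 + 610 + 89 + 8 + 3, which has 5 terms.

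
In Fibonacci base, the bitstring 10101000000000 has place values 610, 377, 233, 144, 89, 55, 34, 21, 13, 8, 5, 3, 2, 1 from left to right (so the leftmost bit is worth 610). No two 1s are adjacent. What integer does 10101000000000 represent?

Summing the place values of the 1 bits: 610 + 233 + 89 = 932.

932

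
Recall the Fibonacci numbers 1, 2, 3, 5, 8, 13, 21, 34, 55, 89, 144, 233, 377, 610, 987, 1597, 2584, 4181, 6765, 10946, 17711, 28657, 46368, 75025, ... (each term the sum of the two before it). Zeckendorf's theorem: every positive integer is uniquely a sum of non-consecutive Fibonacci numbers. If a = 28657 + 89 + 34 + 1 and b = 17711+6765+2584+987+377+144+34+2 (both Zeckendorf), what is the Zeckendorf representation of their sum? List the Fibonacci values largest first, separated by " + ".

46368 + 10946 + 55 + 13 + 3

The two numbers are 28781 and 28604, so their sum is 57385.
largest Fibonacci ≤ 57385 is 46368; 57385 − 46368 = 11017
largest Fibonacci ≤ 11017 is 10946; 11017 − 10946 = 71
largest Fibonacci ≤ 71 is 55; 71 − 55 = 16
largest Fibonacci ≤ 16 is 13; 16 − 13 = 3
largest Fibonacci ≤ 3 is 3; 3 − 3 = 0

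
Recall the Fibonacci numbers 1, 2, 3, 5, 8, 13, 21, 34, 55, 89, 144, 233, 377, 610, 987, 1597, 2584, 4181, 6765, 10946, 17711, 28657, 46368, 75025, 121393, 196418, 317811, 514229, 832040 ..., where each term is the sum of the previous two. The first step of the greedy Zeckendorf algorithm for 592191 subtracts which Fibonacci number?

514229 ≤ 592191 < 832040, so the largest Fibonacci number not exceeding 592191 is 514229.

514229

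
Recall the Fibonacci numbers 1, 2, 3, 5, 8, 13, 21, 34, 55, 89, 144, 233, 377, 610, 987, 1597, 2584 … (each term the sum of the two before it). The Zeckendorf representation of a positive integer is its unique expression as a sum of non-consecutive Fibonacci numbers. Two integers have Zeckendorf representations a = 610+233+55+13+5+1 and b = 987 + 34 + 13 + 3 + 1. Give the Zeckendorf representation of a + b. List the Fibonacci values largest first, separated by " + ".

The two numbers are 917 and 1038, so their sum is 1955.
Greedily peel off the largest Fibonacci term at each step:
largest Fibonacci ≤ 1955 is 1597; 1955 − 1597 = 358
largest Fibonacci ≤ 358 is 233; 358 − 233 = 125
largest Fibonacci ≤ 125 is 89; 125 − 89 = 36
largest Fibonacci ≤ 36 is 34; 36 − 34 = 2
largest Fibonacci ≤ 2 is 2; 2 − 2 = 0

1597 + 233 + 89 + 34 + 2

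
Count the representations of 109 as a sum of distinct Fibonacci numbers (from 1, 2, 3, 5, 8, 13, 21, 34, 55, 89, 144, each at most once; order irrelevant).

2

109 = 89+13+5+2 = 55+34+13+5+2 — 2 representations.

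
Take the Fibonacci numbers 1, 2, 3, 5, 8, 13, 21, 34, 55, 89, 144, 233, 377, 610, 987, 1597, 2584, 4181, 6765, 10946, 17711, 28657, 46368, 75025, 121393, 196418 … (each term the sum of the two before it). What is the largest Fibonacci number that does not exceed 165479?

121393

121393 ≤ 165479 < 196418, so the largest Fibonacci number not exceeding 165479 is 121393.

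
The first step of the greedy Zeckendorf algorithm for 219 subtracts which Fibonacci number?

144

144 ≤ 219 < 233, so the largest Fibonacci number not exceeding 219 is 144.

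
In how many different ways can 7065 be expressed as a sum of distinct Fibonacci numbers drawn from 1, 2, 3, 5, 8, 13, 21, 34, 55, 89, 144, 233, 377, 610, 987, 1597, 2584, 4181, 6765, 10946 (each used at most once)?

Each representation comes from the Zeckendorf form by replacing some F_k with F_{k−1} + F_{k−2} where possible.
7065 = 6765+233+55+8+3+1 = 6765+233+34+21+8+3+1 = 6765+144+89+55+8+3+1 = 4181+2584+233+55+8+3+1 = 6765+144+89+34+21+8+3+1 = … (11 more), for 16 in all.

16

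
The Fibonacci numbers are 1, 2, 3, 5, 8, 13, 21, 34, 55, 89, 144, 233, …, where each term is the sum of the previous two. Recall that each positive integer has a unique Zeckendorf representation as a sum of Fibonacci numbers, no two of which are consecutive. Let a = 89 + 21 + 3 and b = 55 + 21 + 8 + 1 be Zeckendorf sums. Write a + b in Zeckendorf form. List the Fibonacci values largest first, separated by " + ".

The two numbers are 113 and 85, so their sum is 198.
Greedy algorithm:
take 144 (≤ 198); 198 − 144 = 54
take 34 (≤ 54); 54 − 34 = 20
take 13 (≤ 20); 20 − 13 = 7
take 5 (≤ 7); 7 − 5 = 2
take 2 (≤ 2); 2 − 2 = 0

144 + 34 + 13 + 5 + 2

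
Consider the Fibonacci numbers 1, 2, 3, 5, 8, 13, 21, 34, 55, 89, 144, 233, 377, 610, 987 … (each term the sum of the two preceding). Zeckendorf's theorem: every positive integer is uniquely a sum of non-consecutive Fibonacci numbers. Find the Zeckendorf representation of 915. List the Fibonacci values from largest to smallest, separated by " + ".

915 − 610 = 305
305 − 233 = 72
72 − 55 = 17
17 − 13 = 4
4 − 3 = 1
1 − 1 = 0
So 915 = 610 + 233 + 55 + 13 + 3 + 1, with no two terms consecutive in the sequence.

610 + 233 + 55 + 13 + 3 + 1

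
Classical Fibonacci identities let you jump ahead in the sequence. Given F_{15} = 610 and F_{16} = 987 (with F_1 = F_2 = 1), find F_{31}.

1346269

By F_{2k+1} = F_k² + F_{k+1}²: F_{31} = 610² + 987² = 372100 + 974169 = 1346269.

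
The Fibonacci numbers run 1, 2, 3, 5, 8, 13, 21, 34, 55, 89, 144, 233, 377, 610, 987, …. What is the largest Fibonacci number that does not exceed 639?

610 ≤ 639 < 987, so the largest Fibonacci number not exceeding 639 is 610.

610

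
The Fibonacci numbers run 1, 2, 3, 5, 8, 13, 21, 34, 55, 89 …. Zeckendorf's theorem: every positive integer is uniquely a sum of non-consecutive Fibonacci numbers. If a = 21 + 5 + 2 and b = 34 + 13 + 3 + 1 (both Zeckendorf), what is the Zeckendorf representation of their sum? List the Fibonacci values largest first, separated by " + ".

The two numbers are 28 and 51, so their sum is 79.
55 ≤ 79 < 89, so take 55; remainder 24
21 ≤ 24 < 34, so take 21; remainder 3
3 ≤ 3 < 5, so take 3; remainder 0

55 + 21 + 3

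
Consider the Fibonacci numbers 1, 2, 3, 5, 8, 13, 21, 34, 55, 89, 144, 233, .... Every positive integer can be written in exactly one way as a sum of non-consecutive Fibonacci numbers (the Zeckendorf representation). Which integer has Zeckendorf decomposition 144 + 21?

144 + 21 = 165.

165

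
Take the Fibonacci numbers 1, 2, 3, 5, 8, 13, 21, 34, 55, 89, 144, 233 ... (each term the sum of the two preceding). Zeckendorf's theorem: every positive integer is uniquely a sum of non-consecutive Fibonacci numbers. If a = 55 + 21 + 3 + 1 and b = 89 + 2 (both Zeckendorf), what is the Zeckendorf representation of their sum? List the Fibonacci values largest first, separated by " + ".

144 + 21 + 5 + 1

The two numbers are 80 and 91, so their sum is 171.
Repeatedly subtract the largest Fibonacci number that fits:
subtract 144 from 171: 27 remains
subtract 21 from 27: 6 remains
subtract 5 from 6: 1 remains
subtract 1 from 1: 0 remains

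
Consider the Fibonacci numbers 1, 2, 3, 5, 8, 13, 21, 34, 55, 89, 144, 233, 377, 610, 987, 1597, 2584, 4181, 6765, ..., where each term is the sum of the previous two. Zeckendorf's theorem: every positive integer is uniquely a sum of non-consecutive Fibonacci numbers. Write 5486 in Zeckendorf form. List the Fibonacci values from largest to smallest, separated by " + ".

largest Fibonacci ≤ 5486 is 4181; 5486 − 4181 = 1305
largest Fibonacci ≤ 1305 is 987; 1305 − 987 = 318
largest Fibonacci ≤ 318 is 233; 318 − 233 = 85
largest Fibonacci ≤ 85 is 55; 85 − 55 = 30
largest Fibonacci ≤ 30 is 21; 30 − 21 = 9
largest Fibonacci ≤ 9 is 8; 9 − 8 = 1
largest Fibonacci ≤ 1 is 1; 1 − 1 = 0
So 5486 = 4181 + 987 + 233 + 55 + 21 + 8 + 1, with no two terms consecutive in the sequence.

4181 + 987 + 233 + 55 + 21 + 8 + 1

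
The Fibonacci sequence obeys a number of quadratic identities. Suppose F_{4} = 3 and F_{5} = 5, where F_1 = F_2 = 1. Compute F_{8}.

21

By the doubling identity F_{2k} = F_k(2F_{k+1} − F_k): F_{8} = 3·(2·5 − 3) = 3·7 = 21.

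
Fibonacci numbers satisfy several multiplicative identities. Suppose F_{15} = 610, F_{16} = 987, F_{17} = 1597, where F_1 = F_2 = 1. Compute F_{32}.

2178309

By the addition formula F_{m+n} = F_m F_{n+1} + F_{m−1} F_n with m=16, n=16: F_{32} = 987·1597 + 610·987 = 1576239 + 602070 = 2178309.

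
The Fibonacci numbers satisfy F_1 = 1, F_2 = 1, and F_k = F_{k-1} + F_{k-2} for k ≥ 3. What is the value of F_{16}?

Iterating the recurrence up to F_{9} = 34 and F_{8} = 21:
F_{10} = F_{9} + F_{8} = 34 + 21 = 55
F_{11} = F_{10} + F_{9} = 55 + 34 = 89
F_{12} = F_{11} + F_{10} = 89 + 55 = 144
F_{13} = F_{12} + F_{11} = 144 + 89 = 233
F_{14} = F_{13} + F_{12} = 233 + 144 = 377
F_{15} = F_{14} + F_{13} = 377 + 233 = 610
F_{16} = F_{15} + F_{14} = 610 + 377 = 987

987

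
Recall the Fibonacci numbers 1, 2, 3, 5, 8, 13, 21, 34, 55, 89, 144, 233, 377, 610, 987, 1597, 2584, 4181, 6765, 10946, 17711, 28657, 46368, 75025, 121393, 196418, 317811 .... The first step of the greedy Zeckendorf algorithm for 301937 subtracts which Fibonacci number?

196418

196418 ≤ 301937 < 317811, so the largest Fibonacci number not exceeding 301937 is 196418.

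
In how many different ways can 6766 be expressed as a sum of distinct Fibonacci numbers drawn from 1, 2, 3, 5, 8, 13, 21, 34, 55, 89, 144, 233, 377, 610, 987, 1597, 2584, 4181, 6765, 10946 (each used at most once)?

9

6766 = 6765+1 = 4181+2584+1 = 4181+1597+987+1 = 4181+1597+610+377+1 = 4181+1597+610+233+144+1 = … (4 more), for 9 in all.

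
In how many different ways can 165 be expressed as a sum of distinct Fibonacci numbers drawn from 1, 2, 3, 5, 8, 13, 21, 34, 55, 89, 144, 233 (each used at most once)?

11

Each representation comes from the Zeckendorf form by replacing some F_k with F_{k−1} + F_{k−2} where possible.
165 = 144+21 = 144+13+8 = 89+55+21 = 144+13+5+3 = 89+55+13+8 = … (6 more), for 11 in all.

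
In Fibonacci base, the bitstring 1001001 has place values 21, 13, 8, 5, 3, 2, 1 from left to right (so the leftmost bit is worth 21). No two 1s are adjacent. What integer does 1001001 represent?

Summing the place values of the 1 bits: 21 + 5 + 1 = 27.

27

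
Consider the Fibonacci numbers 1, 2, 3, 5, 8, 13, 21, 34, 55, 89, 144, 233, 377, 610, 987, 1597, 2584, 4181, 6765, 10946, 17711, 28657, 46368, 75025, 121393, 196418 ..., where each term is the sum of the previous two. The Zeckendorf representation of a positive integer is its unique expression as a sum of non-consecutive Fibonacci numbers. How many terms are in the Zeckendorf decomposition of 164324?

121393 ≤ 164324 < 196418, so take 121393; remainder 42931
28657 ≤ 42931 < 46368, so take 28657; remainder 14274
10946 ≤ 14274 < 17711, so take 10946; remainder 3328
2584 ≤ 3328 < 4181, so take 2584; remainder 744
610 ≤ 744 < 987, so take 610; remainder 134
89 ≤ 134 < 144, so take 89; remainder 45
34 ≤ 45 < 55, so take 34; remainder 11
8 ≤ 11 < 13, so take 8; remainder 3
3 ≤ 3 < 5, so take 3; remainder 0
164324 = 121393 + 28657 + 10946 + 2584 + 610 + 89 + 34 + 8 + 3, which has 9 terms.

9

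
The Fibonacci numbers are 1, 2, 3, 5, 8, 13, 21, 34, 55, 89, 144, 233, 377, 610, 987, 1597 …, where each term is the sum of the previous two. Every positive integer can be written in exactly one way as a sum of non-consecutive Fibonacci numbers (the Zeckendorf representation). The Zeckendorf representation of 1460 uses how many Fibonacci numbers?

5

Repeatedly subtract the largest Fibonacci number that fits:
largest Fibonacci ≤ 1460 is 987; 1460 − 987 = 473
largest Fibonacci ≤ 473 is 377; 473 − 377 = 96
largest Fibonacci ≤ 96 is 89; 96 − 89 = 7
largest Fibonacci ≤ 7 is 5; 7 − 5 = 2
largest Fibonacci ≤ 2 is 2; 2 − 2 = 0
1460 = 987 + 377 + 89 + 5 + 2, which has 5 terms.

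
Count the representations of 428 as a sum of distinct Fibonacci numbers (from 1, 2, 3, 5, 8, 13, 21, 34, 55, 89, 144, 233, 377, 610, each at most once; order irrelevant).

9

Each representation comes from the Zeckendorf form by replacing some F_k with F_{k−1} + F_{k−2} where possible.
428 = 377+34+13+3+1 = 377+34+8+5+3+1 = 233+144+34+13+3+1 = … (6 more), for 9 in all.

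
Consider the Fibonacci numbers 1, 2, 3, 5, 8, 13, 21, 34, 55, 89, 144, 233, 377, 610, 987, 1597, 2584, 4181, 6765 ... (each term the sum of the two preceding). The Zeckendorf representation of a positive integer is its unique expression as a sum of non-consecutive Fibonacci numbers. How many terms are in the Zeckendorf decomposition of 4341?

4

Greedy algorithm:
take 4181 (≤ 4341); 4341 − 4181 = 160
take 144 (≤ 160); 160 − 144 = 16
take 13 (≤ 16); 16 − 13 = 3
take 3 (≤ 3); 3 − 3 = 0
4341 = 4181 + 144 + 13 + 3, which has 4 terms.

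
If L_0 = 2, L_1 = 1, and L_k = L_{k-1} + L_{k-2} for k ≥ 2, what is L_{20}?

15127

Iterating the recurrence up to L_{13} = 521 and L_{12} = 322:
L_{14} = L_{13} + L_{12} = 521 + 322 = 843
L_{15} = L_{14} + L_{13} = 843 + 521 = 1364
L_{16} = L_{15} + L_{14} = 1364 + 843 = 2207
L_{17} = L_{16} + L_{15} = 2207 + 1364 = 3571
L_{18} = L_{17} + L_{16} = 3571 + 2207 = 5778
L_{19} = L_{18} + L_{17} = 5778 + 3571 = 9349
L_{20} = L_{19} + L_{18} = 9349 + 5778 = 15127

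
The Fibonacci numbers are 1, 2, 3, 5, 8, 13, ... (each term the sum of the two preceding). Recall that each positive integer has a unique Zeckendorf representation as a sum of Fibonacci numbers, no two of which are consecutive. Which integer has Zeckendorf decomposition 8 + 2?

10

8 + 2 = 10.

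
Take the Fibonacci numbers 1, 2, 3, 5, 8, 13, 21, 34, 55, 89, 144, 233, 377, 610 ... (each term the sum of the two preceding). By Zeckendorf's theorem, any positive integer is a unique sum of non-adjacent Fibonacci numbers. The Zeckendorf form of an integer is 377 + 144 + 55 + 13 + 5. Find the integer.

594

377 + 144 + 55 + 13 + 5 = 594.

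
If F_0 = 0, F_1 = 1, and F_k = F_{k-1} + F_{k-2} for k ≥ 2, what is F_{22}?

17711

Iterating the recurrence up to F_{14} = 377 and F_{13} = 233:
F_{15} = F_{14} + F_{13} = 377 + 233 = 610
F_{16} = F_{15} + F_{14} = 610 + 377 = 987
F_{17} = F_{16} + F_{15} = 987 + 610 = 1597
F_{18} = F_{17} + F_{16} = 1597 + 987 = 2584
F_{19} = F_{18} + F_{17} = 2584 + 1597 = 4181
F_{20} = F_{19} + F_{18} = 4181 + 2584 = 6765
F_{21} = F_{20} + F_{19} = 6765 + 4181 = 10946
F_{22} = F_{21} + F_{20} = 10946 + 6765 = 17711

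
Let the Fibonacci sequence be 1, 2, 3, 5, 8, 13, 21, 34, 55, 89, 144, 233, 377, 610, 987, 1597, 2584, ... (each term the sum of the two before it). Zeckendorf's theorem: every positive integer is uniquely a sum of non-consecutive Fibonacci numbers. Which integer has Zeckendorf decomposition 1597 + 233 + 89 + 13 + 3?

1935

1597 + 233 + 89 + 13 + 3 = 1935.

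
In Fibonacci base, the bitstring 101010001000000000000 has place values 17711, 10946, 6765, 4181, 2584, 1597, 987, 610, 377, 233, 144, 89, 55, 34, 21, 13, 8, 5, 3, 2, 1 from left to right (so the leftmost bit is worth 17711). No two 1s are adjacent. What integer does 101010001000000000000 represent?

Summing the place values of the 1 bits: 17711 + 6765 + 2584 + 377 = 27437.

27437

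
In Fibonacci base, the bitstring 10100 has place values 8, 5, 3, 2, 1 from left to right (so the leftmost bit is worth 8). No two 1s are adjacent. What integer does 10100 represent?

11

Summing the place values of the 1 bits: 8 + 3 = 11.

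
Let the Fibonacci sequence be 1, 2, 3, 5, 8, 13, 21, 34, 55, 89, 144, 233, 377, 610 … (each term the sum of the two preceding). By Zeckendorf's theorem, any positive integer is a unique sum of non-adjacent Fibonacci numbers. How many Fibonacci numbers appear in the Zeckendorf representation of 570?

Greedy algorithm:
570 − 377 = 193
193 − 144 = 49
49 − 34 = 15
15 − 13 = 2
2 − 2 = 0
570 = 377 + 144 + 34 + 13 + 2, which has 5 terms.

5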